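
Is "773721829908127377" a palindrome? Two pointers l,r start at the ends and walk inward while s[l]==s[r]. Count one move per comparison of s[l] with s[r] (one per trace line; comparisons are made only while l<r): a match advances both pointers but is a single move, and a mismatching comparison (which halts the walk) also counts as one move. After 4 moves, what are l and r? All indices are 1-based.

l=5, r=14

[1,18] '7'=='7' → l++,r--
[2,17] '7'=='7' → l++,r--
[3,16] '3'=='3' → l++,r--
[4,15] '7'=='7' → l++,r--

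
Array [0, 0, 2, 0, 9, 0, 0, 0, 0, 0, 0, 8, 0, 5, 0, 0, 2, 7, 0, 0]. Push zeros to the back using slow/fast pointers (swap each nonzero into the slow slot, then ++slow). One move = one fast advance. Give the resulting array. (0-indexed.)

(s=0,f=0) a[fast]=0 → fast++
(s=0,f=1) a[fast]=0 → fast++
(s=0,f=2) a[fast]=2≠0 swap→a[0]=2 → slow++,fast++
(s=1,f=3) a[fast]=0 → fast++
(s=1,f=4) a[fast]=9≠0 swap→a[1]=9 → slow++,fast++
(s=2,f=5) a[fast]=0 → fast++
(s=2,f=6) a[fast]=0 → fast++
(s=2,f=7) a[fast]=0 → fast++
(s=2,f=8) a[fast]=0 → fast++
(s=2,f=9) a[fast]=0 → fast++
(s=2,f=10) a[fast]=0 → fast++
(s=2,f=11) a[fast]=8≠0 swap→a[2]=8 → slow++,fast++
(s=3,f=12) a[fast]=0 → fast++
(s=3,f=13) a[fast]=5≠0 swap→a[3]=5 → slow++,fast++
(s=4,f=14) a[fast]=0 → fast++
(s=4,f=15) a[fast]=0 → fast++
(s=4,f=16) a[fast]=2≠0 swap→a[4]=2 → slow++,fast++
(s=5,f=17) a[fast]=7≠0 swap→a[5]=7 → slow++,fast++
(s=6,f=18) a[fast]=0 → fast++
(s=6,f=19) a[fast]=0 → fast++

[2, 9, 8, 5, 2, 7, 0, 0, 0, 0, 0, 0, 0, 0, 0, 0, 0, 0, 0, 0]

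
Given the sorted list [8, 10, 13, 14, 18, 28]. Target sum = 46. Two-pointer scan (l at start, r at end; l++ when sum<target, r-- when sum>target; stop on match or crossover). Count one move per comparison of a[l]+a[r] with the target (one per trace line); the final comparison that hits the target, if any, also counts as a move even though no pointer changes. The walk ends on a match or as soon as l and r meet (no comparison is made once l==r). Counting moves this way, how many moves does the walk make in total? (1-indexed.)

5 moves

l=1 r=6: 8+28=36 <46, l++
l=2 r=6: 10+28=38 <46, l++
l=3 r=6: 13+28=41 <46, l++
l=4 r=6: 14+28=42 <46, l++
l=5 r=6: 18+28=46, found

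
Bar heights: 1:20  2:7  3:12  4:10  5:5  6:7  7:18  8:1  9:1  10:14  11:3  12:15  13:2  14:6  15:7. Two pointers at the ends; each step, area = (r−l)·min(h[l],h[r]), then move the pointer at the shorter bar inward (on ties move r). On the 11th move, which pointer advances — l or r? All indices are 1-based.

[1,15] min(20,7)*14=98 best=98 * → r--
[1,14] min(20,6)*13=78 best=98 → r--
[1,13] min(20,2)*12=24 best=98 → r--
[1,12] min(20,15)*11=165 best=165 * → r--
[1,11] min(20,3)*10=30 best=165 → r--
[1,10] min(20,14)*9=126 best=165 → r--
[1,9] min(20,1)*8=8 best=165 → r--
[1,8] min(20,1)*7=7 best=165 → r--
[1,7] min(20,18)*6=108 best=165 → r--
[1,6] min(20,7)*5=35 best=165 → r--
[1,5] min(20,5)*4=20 best=165 → r--

r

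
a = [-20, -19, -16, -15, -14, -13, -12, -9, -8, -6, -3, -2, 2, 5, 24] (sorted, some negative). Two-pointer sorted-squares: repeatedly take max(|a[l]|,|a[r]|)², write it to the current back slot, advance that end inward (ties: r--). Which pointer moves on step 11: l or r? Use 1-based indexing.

l

l=1 r=15: |-20|<=|24| out[15]=576, r--
l=1 r=14: |-20|>|5| out[14]=400, l++
l=2 r=14: |-19|>|5| out[13]=361, l++
l=3 r=14: |-16|>|5| out[12]=256, l++
l=4 r=14: |-15|>|5| out[11]=225, l++
l=5 r=14: |-14|>|5| out[10]=196, l++
l=6 r=14: |-13|>|5| out[9]=169, l++
l=7 r=14: |-12|>|5| out[8]=144, l++
l=8 r=14: |-9|>|5| out[7]=81, l++
l=9 r=14: |-8|>|5| out[6]=64, l++
l=10 r=14: |-6|>|5| out[5]=36, l++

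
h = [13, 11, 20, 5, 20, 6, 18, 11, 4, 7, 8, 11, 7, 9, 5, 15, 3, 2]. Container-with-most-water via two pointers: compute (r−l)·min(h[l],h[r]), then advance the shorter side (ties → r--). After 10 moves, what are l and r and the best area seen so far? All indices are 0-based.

[0,17] min(13,2)*17=34 best=34 * → r--
[0,16] min(13,3)*16=48 best=48 * → r--
[0,15] min(13,15)*15=195 best=195 * → l++
[1,15] min(11,15)*14=154 best=195 → l++
[2,15] min(20,15)*13=195 best=195 → r--
[2,14] min(20,5)*12=60 best=195 → r--
[2,13] min(20,9)*11=99 best=195 → r--
[2,12] min(20,7)*10=70 best=195 → r--
[2,11] min(20,11)*9=99 best=195 → r--
[2,10] min(20,8)*8=64 best=195 → r--

l=2, r=9, best area=195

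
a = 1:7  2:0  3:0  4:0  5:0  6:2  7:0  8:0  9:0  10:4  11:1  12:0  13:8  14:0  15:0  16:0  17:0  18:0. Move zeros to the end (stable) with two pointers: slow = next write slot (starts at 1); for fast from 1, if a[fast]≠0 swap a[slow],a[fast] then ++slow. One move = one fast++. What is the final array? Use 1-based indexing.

[7, 2, 4, 1, 8, 0, 0, 0, 0, 0, 0, 0, 0, 0, 0, 0, 0, 0]

(s=1,f=1) a[fast]=7≠0 swap→a[1]=7 → slow++,fast++
(s=2,f=2) a[fast]=0 → fast++
(s=2,f=3) a[fast]=0 → fast++
(s=2,f=4) a[fast]=0 → fast++
(s=2,f=5) a[fast]=0 → fast++
(s=2,f=6) a[fast]=2≠0 swap→a[2]=2 → slow++,fast++
(s=3,f=7) a[fast]=0 → fast++
(s=3,f=8) a[fast]=0 → fast++
(s=3,f=9) a[fast]=0 → fast++
(s=3,f=10) a[fast]=4≠0 swap→a[3]=4 → slow++,fast++
(s=4,f=11) a[fast]=1≠0 swap→a[4]=1 → slow++,fast++
(s=5,f=12) a[fast]=0 → fast++
(s=5,f=13) a[fast]=8≠0 swap→a[5]=8 → slow++,fast++
(s=6,f=14) a[fast]=0 → fast++
(s=6,f=15) a[fast]=0 → fast++
(s=6,f=16) a[fast]=0 → fast++
(s=6,f=17) a[fast]=0 → fast++
(s=6,f=18) a[fast]=0 → fast++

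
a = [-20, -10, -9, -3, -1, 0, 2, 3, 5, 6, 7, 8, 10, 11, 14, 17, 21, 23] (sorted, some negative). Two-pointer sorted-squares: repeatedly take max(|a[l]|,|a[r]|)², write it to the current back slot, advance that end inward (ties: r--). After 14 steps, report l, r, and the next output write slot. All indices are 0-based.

l=3, r=6, next write slot=3

l=0 r=17: |-20|<=|23| out[17]=529, r--
l=0 r=16: |-20|<=|21| out[16]=441, r--
l=0 r=15: |-20|>|17| out[15]=400, l++
l=1 r=15: |-10|<=|17| out[14]=289, r--
l=1 r=14: |-10|<=|14| out[13]=196, r--
l=1 r=13: |-10|<=|11| out[12]=121, r--
l=1 r=12: |-10|<=|10| out[11]=100, r--
l=1 r=11: |-10|>|8| out[10]=100, l++
l=2 r=11: |-9|>|8| out[9]=81, l++
l=3 r=11: |-3|<=|8| out[8]=64, r--
l=3 r=10: |-3|<=|7| out[7]=49, r--
l=3 r=9: |-3|<=|6| out[6]=36, r--
l=3 r=8: |-3|<=|5| out[5]=25, r--
l=3 r=7: |-3|<=|3| out[4]=9, r--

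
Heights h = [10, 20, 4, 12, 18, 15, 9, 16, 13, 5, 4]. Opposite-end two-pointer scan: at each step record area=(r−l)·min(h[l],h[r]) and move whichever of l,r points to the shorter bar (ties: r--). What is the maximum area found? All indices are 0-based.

l=0 r=10: min(10,4)*10=40 best=40 *, r--
l=0 r=9: min(10,5)*9=45 best=45 *, r--
l=0 r=8: min(10,13)*8=80 best=80 *, l++
l=1 r=8: min(20,13)*7=91 best=91 *, r--
l=1 r=7: min(20,16)*6=96 best=96 *, r--
l=1 r=6: min(20,9)*5=45 best=96, r--
l=1 r=5: min(20,15)*4=60 best=96, r--
l=1 r=4: min(20,18)*3=54 best=96, r--
l=1 r=3: min(20,12)*2=24 best=96, r--
l=1 r=2: min(20,4)*1=4 best=96, r--

max area = 96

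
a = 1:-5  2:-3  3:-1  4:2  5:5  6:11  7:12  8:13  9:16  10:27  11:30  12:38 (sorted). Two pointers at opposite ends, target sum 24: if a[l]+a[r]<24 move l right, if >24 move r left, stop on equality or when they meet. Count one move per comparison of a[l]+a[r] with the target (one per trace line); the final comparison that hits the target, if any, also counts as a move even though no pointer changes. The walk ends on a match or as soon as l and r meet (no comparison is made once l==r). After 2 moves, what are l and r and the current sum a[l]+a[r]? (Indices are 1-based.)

[1,12] -5+38=33 >24 → r--
[1,11] -5+30=25 >24 → r--

l=1, r=10, sum=22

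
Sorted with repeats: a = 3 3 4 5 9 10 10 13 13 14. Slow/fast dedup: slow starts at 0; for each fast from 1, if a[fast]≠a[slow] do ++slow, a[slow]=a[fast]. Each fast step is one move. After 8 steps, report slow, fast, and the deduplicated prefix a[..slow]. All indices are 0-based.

slow=5, fast=9, prefix=[3, 4, 5, 9, 10, 13]

slow=0 fast=1: a[fast]=3=a[slow] dup, fast++
slow=0 fast=2: a[fast]=4≠a[slow]=3 write a[1]=4, slow++,fast++
slow=1 fast=3: a[fast]=5≠a[slow]=4 write a[2]=5, slow++,fast++
slow=2 fast=4: a[fast]=9≠a[slow]=5 write a[3]=9, slow++,fast++
slow=3 fast=5: a[fast]=10≠a[slow]=9 write a[4]=10, slow++,fast++
slow=4 fast=6: a[fast]=10=a[slow] dup, fast++
slow=4 fast=7: a[fast]=13≠a[slow]=10 write a[5]=13, slow++,fast++
slow=5 fast=8: a[fast]=13=a[slow] dup, fast++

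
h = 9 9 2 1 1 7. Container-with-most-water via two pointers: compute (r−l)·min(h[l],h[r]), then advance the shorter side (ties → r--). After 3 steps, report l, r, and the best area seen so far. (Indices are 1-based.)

[1,6] min(9,7)*5=35 best=35 * → r--
[1,5] min(9,1)*4=4 best=35 → r--
[1,4] min(9,1)*3=3 best=35 → r--

l=1, r=3, best area=35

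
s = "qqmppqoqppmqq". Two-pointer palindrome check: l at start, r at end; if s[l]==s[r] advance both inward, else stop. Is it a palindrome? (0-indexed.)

palindrome

[0,12] 'q'=='q' → l++,r--
[1,11] 'q'=='q' → l++,r--
[2,10] 'm'=='m' → l++,r--
[3,9] 'p'=='p' → l++,r--
[4,8] 'p'=='p' → l++,r--
[5,7] 'q'=='q' → l++,r--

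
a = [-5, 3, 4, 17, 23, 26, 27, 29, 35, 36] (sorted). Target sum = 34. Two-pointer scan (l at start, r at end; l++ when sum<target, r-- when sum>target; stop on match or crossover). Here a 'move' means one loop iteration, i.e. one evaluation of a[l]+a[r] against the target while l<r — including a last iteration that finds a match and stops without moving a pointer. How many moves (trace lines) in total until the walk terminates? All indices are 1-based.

9 moves

l=1 r=10: -5+36=31 <34, l++
l=2 r=10: 3+36=39 >34, r--
l=2 r=9: 3+35=38 >34, r--
l=2 r=8: 3+29=32 <34, l++
l=3 r=8: 4+29=33 <34, l++
l=4 r=8: 17+29=46 >34, r--
l=4 r=7: 17+27=44 >34, r--
l=4 r=6: 17+26=43 >34, r--
l=4 r=5: 17+23=40 >34, r--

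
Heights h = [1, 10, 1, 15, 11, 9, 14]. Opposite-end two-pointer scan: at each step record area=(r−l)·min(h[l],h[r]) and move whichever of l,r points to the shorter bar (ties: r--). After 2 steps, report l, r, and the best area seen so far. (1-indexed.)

[1,7] min(1,14)*6=6 best=6 * → l++
[2,7] min(10,14)*5=50 best=50 * → l++

l=3, r=7, best area=50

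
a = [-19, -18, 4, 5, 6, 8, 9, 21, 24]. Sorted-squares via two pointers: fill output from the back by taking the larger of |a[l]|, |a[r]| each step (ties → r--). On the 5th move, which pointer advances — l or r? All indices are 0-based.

l=0 r=8: |-19|<=|24| out[8]=576, r--
l=0 r=7: |-19|<=|21| out[7]=441, r--
l=0 r=6: |-19|>|9| out[6]=361, l++
l=1 r=6: |-18|>|9| out[5]=324, l++
l=2 r=6: |4|<=|9| out[4]=81, r--

r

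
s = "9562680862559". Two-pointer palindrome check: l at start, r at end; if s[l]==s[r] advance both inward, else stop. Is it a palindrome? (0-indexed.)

not a palindrome (mismatch at 2,10)

l=0 r=12: '9'=='9', l++,r--
l=1 r=11: '5'=='5', l++,r--
l=2 r=10: '6'!='5', stop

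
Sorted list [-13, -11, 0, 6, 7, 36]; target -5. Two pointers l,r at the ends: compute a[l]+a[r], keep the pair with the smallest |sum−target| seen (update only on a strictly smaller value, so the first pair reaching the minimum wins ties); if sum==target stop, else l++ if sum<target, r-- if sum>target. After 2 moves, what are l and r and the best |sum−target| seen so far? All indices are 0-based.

l=1, r=4, best |Δ|=1

[0,5] -13+36=23 d=28 * → r--
[0,4] -13+7=-6 d=1 * → l++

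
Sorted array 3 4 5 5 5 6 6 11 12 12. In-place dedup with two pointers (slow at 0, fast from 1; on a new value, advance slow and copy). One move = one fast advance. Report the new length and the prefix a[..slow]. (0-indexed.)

length 6; prefix = [3, 4, 5, 6, 11, 12]

slow=0 fast=1: a[fast]=4≠a[slow]=3 write a[1]=4, slow++,fast++
slow=1 fast=2: a[fast]=5≠a[slow]=4 write a[2]=5, slow++,fast++
slow=2 fast=3: a[fast]=5=a[slow] dup, fast++
slow=2 fast=4: a[fast]=5=a[slow] dup, fast++
slow=2 fast=5: a[fast]=6≠a[slow]=5 write a[3]=6, slow++,fast++
slow=3 fast=6: a[fast]=6=a[slow] dup, fast++
slow=3 fast=7: a[fast]=11≠a[slow]=6 write a[4]=11, slow++,fast++
slow=4 fast=8: a[fast]=12≠a[slow]=11 write a[5]=12, slow++,fast++
slow=5 fast=9: a[fast]=12=a[slow] dup, fast++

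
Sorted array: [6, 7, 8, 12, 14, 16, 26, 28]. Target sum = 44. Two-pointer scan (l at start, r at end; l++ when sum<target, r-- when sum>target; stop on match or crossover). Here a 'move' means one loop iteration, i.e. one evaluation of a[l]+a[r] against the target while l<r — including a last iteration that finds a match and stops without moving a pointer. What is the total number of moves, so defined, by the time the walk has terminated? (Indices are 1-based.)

[1,8] 6+28=34 <44 → l++
[2,8] 7+28=35 <44 → l++
[3,8] 8+28=36 <44 → l++
[4,8] 12+28=40 <44 → l++
[5,8] 14+28=42 <44 → l++
[6,8] 16+28=44 → found

6 moves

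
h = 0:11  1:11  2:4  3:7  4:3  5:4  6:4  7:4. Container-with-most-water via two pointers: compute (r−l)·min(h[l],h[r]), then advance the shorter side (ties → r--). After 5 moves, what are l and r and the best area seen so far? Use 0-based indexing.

l=0 r=7: min(11,4)*7=28 best=28 *, r--
l=0 r=6: min(11,4)*6=24 best=28, r--
l=0 r=5: min(11,4)*5=20 best=28, r--
l=0 r=4: min(11,3)*4=12 best=28, r--
l=0 r=3: min(11,7)*3=21 best=28, r--

l=0, r=2, best area=28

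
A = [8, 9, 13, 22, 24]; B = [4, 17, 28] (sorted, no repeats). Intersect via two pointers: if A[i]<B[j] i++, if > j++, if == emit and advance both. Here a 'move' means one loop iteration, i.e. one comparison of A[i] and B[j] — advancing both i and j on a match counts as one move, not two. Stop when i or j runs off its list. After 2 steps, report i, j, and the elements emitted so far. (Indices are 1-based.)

i=1 j=1: 8>4, j++
i=1 j=2: 8<17, i++

i=2, j=2, emitted=[]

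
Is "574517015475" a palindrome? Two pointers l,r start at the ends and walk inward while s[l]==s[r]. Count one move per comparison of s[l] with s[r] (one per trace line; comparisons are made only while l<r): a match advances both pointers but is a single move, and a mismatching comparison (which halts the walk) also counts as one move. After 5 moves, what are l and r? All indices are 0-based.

[0,11] '5'=='5' → l++,r--
[1,10] '7'=='7' → l++,r--
[2,9] '4'=='4' → l++,r--
[3,8] '5'=='5' → l++,r--
[4,7] '1'=='1' → l++,r--

l=5, r=6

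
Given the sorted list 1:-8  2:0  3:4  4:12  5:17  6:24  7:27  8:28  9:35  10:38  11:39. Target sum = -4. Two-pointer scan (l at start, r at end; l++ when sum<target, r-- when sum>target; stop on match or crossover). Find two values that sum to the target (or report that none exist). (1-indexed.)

(-8, 4)

[1,11] -8+39=31 >-4 → r--
[1,10] -8+38=30 >-4 → r--
[1,9] -8+35=27 >-4 → r--
[1,8] -8+28=20 >-4 → r--
[1,7] -8+27=19 >-4 → r--
[1,6] -8+24=16 >-4 → r--
[1,5] -8+17=9 >-4 → r--
[1,4] -8+12=4 >-4 → r--
[1,3] -8+4=-4 → found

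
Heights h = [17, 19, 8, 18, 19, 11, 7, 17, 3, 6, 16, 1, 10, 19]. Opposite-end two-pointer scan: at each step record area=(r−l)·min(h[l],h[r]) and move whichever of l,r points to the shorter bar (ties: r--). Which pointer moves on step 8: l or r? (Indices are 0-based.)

r

[0,13] min(17,19)*13=221 best=221 * → l++
[1,13] min(19,19)*12=228 best=228 * → r--
[1,12] min(19,10)*11=110 best=228 → r--
[1,11] min(19,1)*10=10 best=228 → r--
[1,10] min(19,16)*9=144 best=228 → r--
[1,9] min(19,6)*8=48 best=228 → r--
[1,8] min(19,3)*7=21 best=228 → r--
[1,7] min(19,17)*6=102 best=228 → r--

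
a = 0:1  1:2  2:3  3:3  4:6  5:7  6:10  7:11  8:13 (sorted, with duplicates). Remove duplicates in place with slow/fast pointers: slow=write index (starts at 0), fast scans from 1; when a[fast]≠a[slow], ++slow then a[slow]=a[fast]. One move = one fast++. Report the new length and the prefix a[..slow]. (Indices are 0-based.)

length 8; prefix = [1, 2, 3, 6, 7, 10, 11, 13]

slow=0 fast=1: a[fast]=2≠a[slow]=1 write a[1]=2, slow++,fast++
slow=1 fast=2: a[fast]=3≠a[slow]=2 write a[2]=3, slow++,fast++
slow=2 fast=3: a[fast]=3=a[slow] dup, fast++
slow=2 fast=4: a[fast]=6≠a[slow]=3 write a[3]=6, slow++,fast++
slow=3 fast=5: a[fast]=7≠a[slow]=6 write a[4]=7, slow++,fast++
slow=4 fast=6: a[fast]=10≠a[slow]=7 write a[5]=10, slow++,fast++
slow=5 fast=7: a[fast]=11≠a[slow]=10 write a[6]=11, slow++,fast++
slow=6 fast=8: a[fast]=13≠a[slow]=11 write a[7]=13, slow++,fast++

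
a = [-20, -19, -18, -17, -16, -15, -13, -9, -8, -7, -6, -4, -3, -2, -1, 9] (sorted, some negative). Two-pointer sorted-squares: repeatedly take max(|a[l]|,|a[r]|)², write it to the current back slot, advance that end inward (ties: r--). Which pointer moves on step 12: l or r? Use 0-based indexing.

l

l=0 r=15: |-20|>|9| out[15]=400, l++
l=1 r=15: |-19|>|9| out[14]=361, l++
l=2 r=15: |-18|>|9| out[13]=324, l++
l=3 r=15: |-17|>|9| out[12]=289, l++
l=4 r=15: |-16|>|9| out[11]=256, l++
l=5 r=15: |-15|>|9| out[10]=225, l++
l=6 r=15: |-13|>|9| out[9]=169, l++
l=7 r=15: |-9|<=|9| out[8]=81, r--
l=7 r=14: |-9|>|-1| out[7]=81, l++
l=8 r=14: |-8|>|-1| out[6]=64, l++
l=9 r=14: |-7|>|-1| out[5]=49, l++
l=10 r=14: |-6|>|-1| out[4]=36, l++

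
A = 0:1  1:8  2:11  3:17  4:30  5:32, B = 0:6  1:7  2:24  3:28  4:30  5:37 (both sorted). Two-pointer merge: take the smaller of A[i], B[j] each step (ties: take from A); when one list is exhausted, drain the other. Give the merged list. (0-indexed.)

i=0 j=0: A[i]=1<=B[j]=6 take 1, i++
i=1 j=0: A[i]=8>B[j]=6 take 6, j++
i=1 j=1: A[i]=8>B[j]=7 take 7, j++
i=1 j=2: A[i]=8<=B[j]=24 take 8, i++
i=2 j=2: A[i]=11<=B[j]=24 take 11, i++
i=3 j=2: A[i]=17<=B[j]=24 take 17, i++
i=4 j=2: A[i]=30>B[j]=24 take 24, j++
i=4 j=3: A[i]=30>B[j]=28 take 28, j++
i=4 j=4: A[i]=30<=B[j]=30 take 30, i++
i=5 j=4: A[i]=32>B[j]=30 take 30, j++
i=5 j=5: A[i]=32<=B[j]=37 take 32, i++
i=6 j=5: A done, take B[j]=37, j++

[1, 6, 7, 8, 11, 17, 24, 28, 30, 30, 32, 37]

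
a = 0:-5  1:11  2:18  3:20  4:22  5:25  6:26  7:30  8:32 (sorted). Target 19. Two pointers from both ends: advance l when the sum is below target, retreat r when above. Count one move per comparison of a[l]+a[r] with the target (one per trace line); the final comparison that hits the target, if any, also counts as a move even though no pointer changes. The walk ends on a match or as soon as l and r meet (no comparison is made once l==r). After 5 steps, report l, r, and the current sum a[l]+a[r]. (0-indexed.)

[0,8] -5+32=27 >19 → r--
[0,7] -5+30=25 >19 → r--
[0,6] -5+26=21 >19 → r--
[0,5] -5+25=20 >19 → r--
[0,4] -5+22=17 <19 → l++

l=1, r=4, sum=33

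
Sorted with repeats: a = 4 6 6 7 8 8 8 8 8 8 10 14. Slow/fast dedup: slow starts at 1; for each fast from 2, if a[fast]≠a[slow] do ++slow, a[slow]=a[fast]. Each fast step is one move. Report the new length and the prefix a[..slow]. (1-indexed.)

length 6; prefix = [4, 6, 7, 8, 10, 14]

slow=1 fast=2: a[fast]=6≠a[slow]=4 write a[2]=6, slow++,fast++
slow=2 fast=3: a[fast]=6=a[slow] dup, fast++
slow=2 fast=4: a[fast]=7≠a[slow]=6 write a[3]=7, slow++,fast++
slow=3 fast=5: a[fast]=8≠a[slow]=7 write a[4]=8, slow++,fast++
slow=4 fast=6: a[fast]=8=a[slow] dup, fast++
slow=4 fast=7: a[fast]=8=a[slow] dup, fast++
slow=4 fast=8: a[fast]=8=a[slow] dup, fast++
slow=4 fast=9: a[fast]=8=a[slow] dup, fast++
slow=4 fast=10: a[fast]=8=a[slow] dup, fast++
slow=4 fast=11: a[fast]=10≠a[slow]=8 write a[5]=10, slow++,fast++
slow=5 fast=12: a[fast]=14≠a[slow]=10 write a[6]=14, slow++,fast++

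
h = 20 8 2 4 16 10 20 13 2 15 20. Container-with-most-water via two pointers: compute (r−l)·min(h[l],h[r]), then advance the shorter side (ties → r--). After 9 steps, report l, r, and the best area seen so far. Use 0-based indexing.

l=0, r=1, best area=200

[0,10] min(20,20)*10=200 best=200 * → r--
[0,9] min(20,15)*9=135 best=200 → r--
[0,8] min(20,2)*8=16 best=200 → r--
[0,7] min(20,13)*7=91 best=200 → r--
[0,6] min(20,20)*6=120 best=200 → r--
[0,5] min(20,10)*5=50 best=200 → r--
[0,4] min(20,16)*4=64 best=200 → r--
[0,3] min(20,4)*3=12 best=200 → r--
[0,2] min(20,2)*2=4 best=200 → r--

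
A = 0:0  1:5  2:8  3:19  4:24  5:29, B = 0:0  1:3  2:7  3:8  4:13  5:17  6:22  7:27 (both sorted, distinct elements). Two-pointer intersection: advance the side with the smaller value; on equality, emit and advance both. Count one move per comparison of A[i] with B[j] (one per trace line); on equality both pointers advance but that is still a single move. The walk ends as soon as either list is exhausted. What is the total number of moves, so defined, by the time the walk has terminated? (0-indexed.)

11 moves

i=0 j=0: 0==0 emit, i++,j++
i=1 j=1: 5>3, j++
i=1 j=2: 5<7, i++
i=2 j=2: 8>7, j++
i=2 j=3: 8==8 emit, i++,j++
i=3 j=4: 19>13, j++
i=3 j=5: 19>17, j++
i=3 j=6: 19<22, i++
i=4 j=6: 24>22, j++
i=4 j=7: 24<27, i++
i=5 j=7: 29>27, j++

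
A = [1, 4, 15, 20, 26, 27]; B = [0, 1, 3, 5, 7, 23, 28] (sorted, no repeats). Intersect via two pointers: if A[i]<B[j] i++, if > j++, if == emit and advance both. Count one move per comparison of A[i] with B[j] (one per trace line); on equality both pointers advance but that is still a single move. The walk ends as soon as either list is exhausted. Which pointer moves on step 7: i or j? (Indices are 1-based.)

i=1 j=1: 1>0, j++
i=1 j=2: 1==1 emit, i++,j++
i=2 j=3: 4>3, j++
i=2 j=4: 4<5, i++
i=3 j=4: 15>5, j++
i=3 j=5: 15>7, j++
i=3 j=6: 15<23, i++

i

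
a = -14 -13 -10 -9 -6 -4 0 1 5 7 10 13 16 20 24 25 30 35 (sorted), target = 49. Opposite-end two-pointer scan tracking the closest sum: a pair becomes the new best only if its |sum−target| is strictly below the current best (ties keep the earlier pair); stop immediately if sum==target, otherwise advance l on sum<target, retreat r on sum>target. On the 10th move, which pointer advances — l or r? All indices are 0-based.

l

[0,17] -14+35=21 d=28 * → l++
[1,17] -13+35=22 d=27 * → l++
[2,17] -10+35=25 d=24 * → l++
[3,17] -9+35=26 d=23 * → l++
[4,17] -6+35=29 d=20 * → l++
[5,17] -4+35=31 d=18 * → l++
[6,17] 0+35=35 d=14 * → l++
[7,17] 1+35=36 d=13 * → l++
[8,17] 5+35=40 d=9 * → l++
[9,17] 7+35=42 d=7 * → l++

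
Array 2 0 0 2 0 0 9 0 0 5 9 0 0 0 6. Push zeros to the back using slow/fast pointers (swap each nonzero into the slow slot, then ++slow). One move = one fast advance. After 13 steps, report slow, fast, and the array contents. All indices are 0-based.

slow=5, fast=13, a=[2, 2, 9, 5, 9, 0, 0, 0, 0, 0, 0, 0, 0, 0, 6]

slow=0 fast=0: a[fast]=2≠0 swap→a[0]=2, slow++,fast++
slow=1 fast=1: a[fast]=0, fast++
slow=1 fast=2: a[fast]=0, fast++
slow=1 fast=3: a[fast]=2≠0 swap→a[1]=2, slow++,fast++
slow=2 fast=4: a[fast]=0, fast++
slow=2 fast=5: a[fast]=0, fast++
slow=2 fast=6: a[fast]=9≠0 swap→a[2]=9, slow++,fast++
slow=3 fast=7: a[fast]=0, fast++
slow=3 fast=8: a[fast]=0, fast++
slow=3 fast=9: a[fast]=5≠0 swap→a[3]=5, slow++,fast++
slow=4 fast=10: a[fast]=9≠0 swap→a[4]=9, slow++,fast++
slow=5 fast=11: a[fast]=0, fast++
slow=5 fast=12: a[fast]=0, fast++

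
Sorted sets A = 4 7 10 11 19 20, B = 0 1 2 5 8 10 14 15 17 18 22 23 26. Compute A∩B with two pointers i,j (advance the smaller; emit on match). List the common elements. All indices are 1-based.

intersection = [10]

[i=1,j=1] 4>0 → j++
[i=1,j=2] 4>1 → j++
[i=1,j=3] 4>2 → j++
[i=1,j=4] 4<5 → i++
[i=2,j=4] 7>5 → j++
[i=2,j=5] 7<8 → i++
[i=3,j=5] 10>8 → j++
[i=3,j=6] 10==10 emit → i++,j++
[i=4,j=7] 11<14 → i++
[i=5,j=7] 19>14 → j++
[i=5,j=8] 19>15 → j++
[i=5,j=9] 19>17 → j++
[i=5,j=10] 19>18 → j++
[i=5,j=11] 19<22 → i++
[i=6,j=11] 20<22 → i++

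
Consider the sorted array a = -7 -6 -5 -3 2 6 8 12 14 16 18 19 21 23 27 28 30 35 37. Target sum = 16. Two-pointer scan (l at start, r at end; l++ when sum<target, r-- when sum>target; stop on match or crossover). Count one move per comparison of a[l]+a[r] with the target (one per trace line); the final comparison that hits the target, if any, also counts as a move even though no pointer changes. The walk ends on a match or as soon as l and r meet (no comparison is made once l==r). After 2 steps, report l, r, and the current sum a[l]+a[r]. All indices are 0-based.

l=0, r=16, sum=23

l=0 r=18: -7+37=30 >16, r--
l=0 r=17: -7+35=28 >16, r--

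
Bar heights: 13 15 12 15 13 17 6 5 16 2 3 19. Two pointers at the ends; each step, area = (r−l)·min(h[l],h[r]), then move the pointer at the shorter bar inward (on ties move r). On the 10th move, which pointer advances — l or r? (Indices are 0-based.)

l=0 r=11: min(13,19)*11=143 best=143 *, l++
l=1 r=11: min(15,19)*10=150 best=150 *, l++
l=2 r=11: min(12,19)*9=108 best=150, l++
l=3 r=11: min(15,19)*8=120 best=150, l++
l=4 r=11: min(13,19)*7=91 best=150, l++
l=5 r=11: min(17,19)*6=102 best=150, l++
l=6 r=11: min(6,19)*5=30 best=150, l++
l=7 r=11: min(5,19)*4=20 best=150, l++
l=8 r=11: min(16,19)*3=48 best=150, l++
l=9 r=11: min(2,19)*2=4 best=150, l++

l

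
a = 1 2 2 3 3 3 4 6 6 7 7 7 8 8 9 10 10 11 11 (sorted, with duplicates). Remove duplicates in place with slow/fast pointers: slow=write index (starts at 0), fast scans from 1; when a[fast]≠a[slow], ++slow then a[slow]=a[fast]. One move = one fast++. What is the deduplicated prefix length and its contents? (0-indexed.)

length 10; prefix = [1, 2, 3, 4, 6, 7, 8, 9, 10, 11]

slow=0 fast=1: a[fast]=2≠a[slow]=1 write a[1]=2, slow++,fast++
slow=1 fast=2: a[fast]=2=a[slow] dup, fast++
slow=1 fast=3: a[fast]=3≠a[slow]=2 write a[2]=3, slow++,fast++
slow=2 fast=4: a[fast]=3=a[slow] dup, fast++
slow=2 fast=5: a[fast]=3=a[slow] dup, fast++
slow=2 fast=6: a[fast]=4≠a[slow]=3 write a[3]=4, slow++,fast++
slow=3 fast=7: a[fast]=6≠a[slow]=4 write a[4]=6, slow++,fast++
slow=4 fast=8: a[fast]=6=a[slow] dup, fast++
slow=4 fast=9: a[fast]=7≠a[slow]=6 write a[5]=7, slow++,fast++
slow=5 fast=10: a[fast]=7=a[slow] dup, fast++
slow=5 fast=11: a[fast]=7=a[slow] dup, fast++
slow=5 fast=12: a[fast]=8≠a[slow]=7 write a[6]=8, slow++,fast++
slow=6 fast=13: a[fast]=8=a[slow] dup, fast++
slow=6 fast=14: a[fast]=9≠a[slow]=8 write a[7]=9, slow++,fast++
slow=7 fast=15: a[fast]=10≠a[slow]=9 write a[8]=10, slow++,fast++
slow=8 fast=16: a[fast]=10=a[slow] dup, fast++
slow=8 fast=17: a[fast]=11≠a[slow]=10 write a[9]=11, slow++,fast++
slow=9 fast=18: a[fast]=11=a[slow] dup, fast++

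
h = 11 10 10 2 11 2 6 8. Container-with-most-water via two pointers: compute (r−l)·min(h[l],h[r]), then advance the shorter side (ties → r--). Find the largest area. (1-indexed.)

[1,8] min(11,8)*7=56 best=56 * → r--
[1,7] min(11,6)*6=36 best=56 → r--
[1,6] min(11,2)*5=10 best=56 → r--
[1,5] min(11,11)*4=44 best=56 → r--
[1,4] min(11,2)*3=6 best=56 → r--
[1,3] min(11,10)*2=20 best=56 → r--
[1,2] min(11,10)*1=10 best=56 → r--

max area = 56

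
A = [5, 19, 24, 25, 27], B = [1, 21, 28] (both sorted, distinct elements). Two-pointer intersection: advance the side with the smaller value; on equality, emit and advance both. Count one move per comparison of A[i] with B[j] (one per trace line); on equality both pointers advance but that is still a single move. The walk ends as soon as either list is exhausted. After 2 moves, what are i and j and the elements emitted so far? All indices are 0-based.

i=0 j=0: 5>1, j++
i=0 j=1: 5<21, i++

i=1, j=1, emitted=[]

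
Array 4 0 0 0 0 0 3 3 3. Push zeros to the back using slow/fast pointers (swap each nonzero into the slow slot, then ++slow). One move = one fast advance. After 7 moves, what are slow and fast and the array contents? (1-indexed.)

slow=3, fast=8, a=[4, 3, 0, 0, 0, 0, 0, 3, 3]

(s=1,f=1) a[fast]=4≠0 swap→a[1]=4 → slow++,fast++
(s=2,f=2) a[fast]=0 → fast++
(s=2,f=3) a[fast]=0 → fast++
(s=2,f=4) a[fast]=0 → fast++
(s=2,f=5) a[fast]=0 → fast++
(s=2,f=6) a[fast]=0 → fast++
(s=2,f=7) a[fast]=3≠0 swap→a[2]=3 → slow++,fast++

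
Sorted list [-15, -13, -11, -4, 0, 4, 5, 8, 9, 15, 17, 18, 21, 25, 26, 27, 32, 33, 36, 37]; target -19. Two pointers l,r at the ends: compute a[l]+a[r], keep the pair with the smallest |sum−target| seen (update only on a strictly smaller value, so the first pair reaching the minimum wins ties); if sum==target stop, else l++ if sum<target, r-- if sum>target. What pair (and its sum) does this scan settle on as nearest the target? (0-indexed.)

l=0 r=19: -15+37=22 d=41 *, r--
l=0 r=18: -15+36=21 d=40 *, r--
l=0 r=17: -15+33=18 d=37 *, r--
l=0 r=16: -15+32=17 d=36 *, r--
l=0 r=15: -15+27=12 d=31 *, r--
l=0 r=14: -15+26=11 d=30 *, r--
l=0 r=13: -15+25=10 d=29 *, r--
l=0 r=12: -15+21=6 d=25 *, r--
l=0 r=11: -15+18=3 d=22 *, r--
l=0 r=10: -15+17=2 d=21 *, r--
l=0 r=9: -15+15=0 d=19 *, r--
l=0 r=8: -15+9=-6 d=13 *, r--
l=0 r=7: -15+8=-7 d=12 *, r--
l=0 r=6: -15+5=-10 d=9 *, r--
l=0 r=5: -15+4=-11 d=8 *, r--
l=0 r=4: -15+0=-15 d=4 *, r--
l=0 r=3: -15+-4=-19 d=0 *, stop

pair (-15, -4) with sum -19 (|Δ|=0)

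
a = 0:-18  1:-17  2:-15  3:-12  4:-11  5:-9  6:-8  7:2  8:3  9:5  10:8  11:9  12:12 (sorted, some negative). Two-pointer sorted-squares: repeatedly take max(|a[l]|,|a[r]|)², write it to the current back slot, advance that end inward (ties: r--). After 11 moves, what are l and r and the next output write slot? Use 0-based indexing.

l=7, r=8, next write slot=1

l=0 r=12: |-18|>|12| out[12]=324, l++
l=1 r=12: |-17|>|12| out[11]=289, l++
l=2 r=12: |-15|>|12| out[10]=225, l++
l=3 r=12: |-12|<=|12| out[9]=144, r--
l=3 r=11: |-12|>|9| out[8]=144, l++
l=4 r=11: |-11|>|9| out[7]=121, l++
l=5 r=11: |-9|<=|9| out[6]=81, r--
l=5 r=10: |-9|>|8| out[5]=81, l++
l=6 r=10: |-8|<=|8| out[4]=64, r--
l=6 r=9: |-8|>|5| out[3]=64, l++
l=7 r=9: |2|<=|5| out[2]=25, r--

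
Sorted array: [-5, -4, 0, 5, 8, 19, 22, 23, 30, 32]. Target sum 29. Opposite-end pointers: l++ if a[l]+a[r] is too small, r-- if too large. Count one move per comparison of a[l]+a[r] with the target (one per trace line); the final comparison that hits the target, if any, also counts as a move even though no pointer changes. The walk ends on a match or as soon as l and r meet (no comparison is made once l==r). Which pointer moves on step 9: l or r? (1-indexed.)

l=1 r=10: -5+32=27 <29, l++
l=2 r=10: -4+32=28 <29, l++
l=3 r=10: 0+32=32 >29, r--
l=3 r=9: 0+30=30 >29, r--
l=3 r=8: 0+23=23 <29, l++
l=4 r=8: 5+23=28 <29, l++
l=5 r=8: 8+23=31 >29, r--
l=5 r=7: 8+22=30 >29, r--
l=5 r=6: 8+19=27 <29, l++

l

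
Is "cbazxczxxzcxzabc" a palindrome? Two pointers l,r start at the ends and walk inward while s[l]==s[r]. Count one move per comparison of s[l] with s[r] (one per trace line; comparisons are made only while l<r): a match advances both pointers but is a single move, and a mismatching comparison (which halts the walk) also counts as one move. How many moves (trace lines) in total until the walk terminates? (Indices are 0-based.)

l=0 r=15: 'c'=='c', l++,r--
l=1 r=14: 'b'=='b', l++,r--
l=2 r=13: 'a'=='a', l++,r--
l=3 r=12: 'z'=='z', l++,r--
l=4 r=11: 'x'=='x', l++,r--
l=5 r=10: 'c'=='c', l++,r--
l=6 r=9: 'z'=='z', l++,r--
l=7 r=8: 'x'=='x', l++,r--

8 moves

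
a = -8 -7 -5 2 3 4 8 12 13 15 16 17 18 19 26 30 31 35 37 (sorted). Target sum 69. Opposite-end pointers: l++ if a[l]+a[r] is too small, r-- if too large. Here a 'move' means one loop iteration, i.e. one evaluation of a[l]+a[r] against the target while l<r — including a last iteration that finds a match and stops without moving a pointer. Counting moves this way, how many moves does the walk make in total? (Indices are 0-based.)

18 moves

l=0 r=18: -8+37=29 <69, l++
l=1 r=18: -7+37=30 <69, l++
l=2 r=18: -5+37=32 <69, l++
l=3 r=18: 2+37=39 <69, l++
l=4 r=18: 3+37=40 <69, l++
l=5 r=18: 4+37=41 <69, l++
l=6 r=18: 8+37=45 <69, l++
l=7 r=18: 12+37=49 <69, l++
l=8 r=18: 13+37=50 <69, l++
l=9 r=18: 15+37=52 <69, l++
l=10 r=18: 16+37=53 <69, l++
l=11 r=18: 17+37=54 <69, l++
l=12 r=18: 18+37=55 <69, l++
l=13 r=18: 19+37=56 <69, l++
l=14 r=18: 26+37=63 <69, l++
l=15 r=18: 30+37=67 <69, l++
l=16 r=18: 31+37=68 <69, l++
l=17 r=18: 35+37=72 >69, r--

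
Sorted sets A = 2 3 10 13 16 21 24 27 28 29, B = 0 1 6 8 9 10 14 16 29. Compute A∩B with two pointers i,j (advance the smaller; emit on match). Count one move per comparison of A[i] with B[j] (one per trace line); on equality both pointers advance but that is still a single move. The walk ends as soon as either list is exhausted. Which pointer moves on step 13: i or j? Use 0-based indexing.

i=0 j=0: 2>0, j++
i=0 j=1: 2>1, j++
i=0 j=2: 2<6, i++
i=1 j=2: 3<6, i++
i=2 j=2: 10>6, j++
i=2 j=3: 10>8, j++
i=2 j=4: 10>9, j++
i=2 j=5: 10==10 emit, i++,j++
i=3 j=6: 13<14, i++
i=4 j=6: 16>14, j++
i=4 j=7: 16==16 emit, i++,j++
i=5 j=8: 21<29, i++
i=6 j=8: 24<29, i++

i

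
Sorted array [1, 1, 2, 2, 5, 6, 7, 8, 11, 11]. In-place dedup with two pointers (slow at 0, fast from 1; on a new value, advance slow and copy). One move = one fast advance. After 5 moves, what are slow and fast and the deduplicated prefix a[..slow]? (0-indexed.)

slow=3, fast=6, prefix=[1, 2, 5, 6]

(s=0,f=1) a[fast]=1=a[slow] dup → fast++
(s=0,f=2) a[fast]=2≠a[slow]=1 write a[1]=2 → slow++,fast++
(s=1,f=3) a[fast]=2=a[slow] dup → fast++
(s=1,f=4) a[fast]=5≠a[slow]=2 write a[2]=5 → slow++,fast++
(s=2,f=5) a[fast]=6≠a[slow]=5 write a[3]=6 → slow++,fast++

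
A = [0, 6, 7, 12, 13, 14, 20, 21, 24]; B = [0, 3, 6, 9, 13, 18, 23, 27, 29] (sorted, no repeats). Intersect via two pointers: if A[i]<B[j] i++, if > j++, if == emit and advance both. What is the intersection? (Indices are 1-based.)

[i=1,j=1] 0==0 emit → i++,j++
[i=2,j=2] 6>3 → j++
[i=2,j=3] 6==6 emit → i++,j++
[i=3,j=4] 7<9 → i++
[i=4,j=4] 12>9 → j++
[i=4,j=5] 12<13 → i++
[i=5,j=5] 13==13 emit → i++,j++
[i=6,j=6] 14<18 → i++
[i=7,j=6] 20>18 → j++
[i=7,j=7] 20<23 → i++
[i=8,j=7] 21<23 → i++
[i=9,j=7] 24>23 → j++
[i=9,j=8] 24<27 → i++

intersection = [0, 6, 13]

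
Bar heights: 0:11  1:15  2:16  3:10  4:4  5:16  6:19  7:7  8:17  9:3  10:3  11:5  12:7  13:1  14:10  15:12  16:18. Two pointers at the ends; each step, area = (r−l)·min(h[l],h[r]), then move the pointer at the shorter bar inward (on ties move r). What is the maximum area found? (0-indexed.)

[0,16] min(11,18)*16=176 best=176 * → l++
[1,16] min(15,18)*15=225 best=225 * → l++
[2,16] min(16,18)*14=224 best=225 → l++
[3,16] min(10,18)*13=130 best=225 → l++
[4,16] min(4,18)*12=48 best=225 → l++
[5,16] min(16,18)*11=176 best=225 → l++
[6,16] min(19,18)*10=180 best=225 → r--
[6,15] min(19,12)*9=108 best=225 → r--
[6,14] min(19,10)*8=80 best=225 → r--
[6,13] min(19,1)*7=7 best=225 → r--
[6,12] min(19,7)*6=42 best=225 → r--
[6,11] min(19,5)*5=25 best=225 → r--
[6,10] min(19,3)*4=12 best=225 → r--
[6,9] min(19,3)*3=9 best=225 → r--
[6,8] min(19,17)*2=34 best=225 → r--
[6,7] min(19,7)*1=7 best=225 → r--

max area = 225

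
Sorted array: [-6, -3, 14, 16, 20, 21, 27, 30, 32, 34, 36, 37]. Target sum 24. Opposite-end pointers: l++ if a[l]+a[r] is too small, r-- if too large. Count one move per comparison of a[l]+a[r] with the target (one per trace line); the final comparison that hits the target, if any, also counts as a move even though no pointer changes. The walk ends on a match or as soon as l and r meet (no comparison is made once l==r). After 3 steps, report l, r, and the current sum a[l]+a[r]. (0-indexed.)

l=0 r=11: -6+37=31 >24, r--
l=0 r=10: -6+36=30 >24, r--
l=0 r=9: -6+34=28 >24, r--

l=0, r=8, sum=26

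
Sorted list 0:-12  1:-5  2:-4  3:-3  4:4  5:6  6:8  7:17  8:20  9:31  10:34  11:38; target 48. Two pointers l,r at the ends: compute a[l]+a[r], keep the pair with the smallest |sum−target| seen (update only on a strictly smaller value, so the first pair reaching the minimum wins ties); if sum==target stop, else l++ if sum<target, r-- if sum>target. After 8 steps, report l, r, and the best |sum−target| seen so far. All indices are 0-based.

l=0 r=11: -12+38=26 d=22 *, l++
l=1 r=11: -5+38=33 d=15 *, l++
l=2 r=11: -4+38=34 d=14 *, l++
l=3 r=11: -3+38=35 d=13 *, l++
l=4 r=11: 4+38=42 d=6 *, l++
l=5 r=11: 6+38=44 d=4 *, l++
l=6 r=11: 8+38=46 d=2 *, l++
l=7 r=11: 17+38=55 d=7, r--

l=7, r=10, best |Δ|=2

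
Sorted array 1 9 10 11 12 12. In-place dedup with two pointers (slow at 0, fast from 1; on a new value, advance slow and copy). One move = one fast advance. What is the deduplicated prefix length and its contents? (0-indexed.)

slow=0 fast=1: a[fast]=9≠a[slow]=1 write a[1]=9, slow++,fast++
slow=1 fast=2: a[fast]=10≠a[slow]=9 write a[2]=10, slow++,fast++
slow=2 fast=3: a[fast]=11≠a[slow]=10 write a[3]=11, slow++,fast++
slow=3 fast=4: a[fast]=12≠a[slow]=11 write a[4]=12, slow++,fast++
slow=4 fast=5: a[fast]=12=a[slow] dup, fast++

length 5; prefix = [1, 9, 10, 11, 12]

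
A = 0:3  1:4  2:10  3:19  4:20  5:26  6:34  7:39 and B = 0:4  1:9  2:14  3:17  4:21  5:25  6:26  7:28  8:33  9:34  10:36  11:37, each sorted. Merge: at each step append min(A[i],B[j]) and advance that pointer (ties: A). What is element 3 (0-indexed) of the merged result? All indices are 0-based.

merged[3] = 9

i=0 j=0: A[i]=3<=B[j]=4 take 3, i++
i=1 j=0: A[i]=4<=B[j]=4 take 4, i++
i=2 j=0: A[i]=10>B[j]=4 take 4, j++
i=2 j=1: A[i]=10>B[j]=9 take 9, j++
i=2 j=2: A[i]=10<=B[j]=14 take 10, i++
i=3 j=2: A[i]=19>B[j]=14 take 14, j++
i=3 j=3: A[i]=19>B[j]=17 take 17, j++
i=3 j=4: A[i]=19<=B[j]=21 take 19, i++
i=4 j=4: A[i]=20<=B[j]=21 take 20, i++
i=5 j=4: A[i]=26>B[j]=21 take 21, j++
i=5 j=5: A[i]=26>B[j]=25 take 25, j++
i=5 j=6: A[i]=26<=B[j]=26 take 26, i++
i=6 j=6: A[i]=34>B[j]=26 take 26, j++
i=6 j=7: A[i]=34>B[j]=28 take 28, j++
i=6 j=8: A[i]=34>B[j]=33 take 33, j++
i=6 j=9: A[i]=34<=B[j]=34 take 34, i++
i=7 j=9: A[i]=39>B[j]=34 take 34, j++
i=7 j=10: A[i]=39>B[j]=36 take 36, j++
i=7 j=11: A[i]=39>B[j]=37 take 37, j++
i=7 j=12: B done, take A[i]=39, i++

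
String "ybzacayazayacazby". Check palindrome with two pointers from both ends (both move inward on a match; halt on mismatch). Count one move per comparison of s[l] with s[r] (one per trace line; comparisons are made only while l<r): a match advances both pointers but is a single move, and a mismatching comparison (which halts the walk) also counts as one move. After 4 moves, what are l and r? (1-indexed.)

l=5, r=13

[1,17] 'y'=='y' → l++,r--
[2,16] 'b'=='b' → l++,r--
[3,15] 'z'=='z' → l++,r--
[4,14] 'a'=='a' → l++,r--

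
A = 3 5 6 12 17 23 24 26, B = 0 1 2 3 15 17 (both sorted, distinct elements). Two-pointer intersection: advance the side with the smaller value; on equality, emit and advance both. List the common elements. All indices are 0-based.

intersection = [3, 17]

[i=0,j=0] 3>0 → j++
[i=0,j=1] 3>1 → j++
[i=0,j=2] 3>2 → j++
[i=0,j=3] 3==3 emit → i++,j++
[i=1,j=4] 5<15 → i++
[i=2,j=4] 6<15 → i++
[i=3,j=4] 12<15 → i++
[i=4,j=4] 17>15 → j++
[i=4,j=5] 17==17 emit → i++,j++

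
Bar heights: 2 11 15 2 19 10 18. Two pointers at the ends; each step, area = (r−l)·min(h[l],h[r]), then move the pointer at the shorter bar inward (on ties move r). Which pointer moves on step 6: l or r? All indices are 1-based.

[1,7] min(2,18)*6=12 best=12 * → l++
[2,7] min(11,18)*5=55 best=55 * → l++
[3,7] min(15,18)*4=60 best=60 * → l++
[4,7] min(2,18)*3=6 best=60 → l++
[5,7] min(19,18)*2=36 best=60 → r--
[5,6] min(19,10)*1=10 best=60 → r--

r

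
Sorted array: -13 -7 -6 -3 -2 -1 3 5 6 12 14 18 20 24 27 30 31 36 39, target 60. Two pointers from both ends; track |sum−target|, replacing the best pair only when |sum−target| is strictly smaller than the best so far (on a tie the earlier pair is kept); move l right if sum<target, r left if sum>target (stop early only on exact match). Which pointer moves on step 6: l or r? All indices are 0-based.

l

[0,18] -13+39=26 d=34 * → l++
[1,18] -7+39=32 d=28 * → l++
[2,18] -6+39=33 d=27 * → l++
[3,18] -3+39=36 d=24 * → l++
[4,18] -2+39=37 d=23 * → l++
[5,18] -1+39=38 d=22 * → l++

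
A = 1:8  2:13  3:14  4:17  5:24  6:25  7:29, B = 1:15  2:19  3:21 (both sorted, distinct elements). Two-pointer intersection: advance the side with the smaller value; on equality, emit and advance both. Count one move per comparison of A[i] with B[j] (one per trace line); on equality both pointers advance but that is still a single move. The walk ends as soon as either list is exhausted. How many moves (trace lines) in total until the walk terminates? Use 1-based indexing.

7 moves

i=1 j=1: 8<15, i++
i=2 j=1: 13<15, i++
i=3 j=1: 14<15, i++
i=4 j=1: 17>15, j++
i=4 j=2: 17<19, i++
i=5 j=2: 24>19, j++
i=5 j=3: 24>21, j++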